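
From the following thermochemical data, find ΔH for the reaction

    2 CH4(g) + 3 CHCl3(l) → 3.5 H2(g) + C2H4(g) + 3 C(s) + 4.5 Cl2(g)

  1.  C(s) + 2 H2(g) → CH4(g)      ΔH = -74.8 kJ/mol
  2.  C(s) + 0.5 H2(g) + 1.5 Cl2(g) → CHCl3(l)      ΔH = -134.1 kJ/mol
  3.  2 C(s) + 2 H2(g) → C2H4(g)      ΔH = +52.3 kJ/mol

eq. 1 reversed and × 2: (-2)·(-74.8) = +149.6 kJ/mol
eq. 2 reversed and × 3: (-3)·(-134.1) = +402.3 kJ/mol
eq. 3 as written: +52.3 kJ/mol
Summing the manipulated equations, ΔH = (+149.6) + (+402.3) + (+52.3) = 604.2 kJ/mol

ΔH = 604.2 kJ/mol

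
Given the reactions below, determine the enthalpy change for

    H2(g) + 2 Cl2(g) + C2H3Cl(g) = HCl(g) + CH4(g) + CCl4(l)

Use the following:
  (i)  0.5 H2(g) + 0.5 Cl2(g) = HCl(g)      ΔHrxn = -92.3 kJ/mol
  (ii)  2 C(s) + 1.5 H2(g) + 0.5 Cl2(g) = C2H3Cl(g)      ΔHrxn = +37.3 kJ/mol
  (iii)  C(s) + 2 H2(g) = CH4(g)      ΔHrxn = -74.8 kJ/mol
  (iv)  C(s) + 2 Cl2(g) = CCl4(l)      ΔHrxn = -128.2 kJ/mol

ΔHrxn = -332.6 kJ/mol

(i) as written: -92.3 kJ/mol
(ii) reversed: -37.3 kJ/mol
(iii) as written: -74.8 kJ/mol
(iv) as written: -128.2 kJ/mol
ΔHrxn = (-92.3) + (-37.3) + (-74.8) + (-128.2) = -332.6 kJ/mol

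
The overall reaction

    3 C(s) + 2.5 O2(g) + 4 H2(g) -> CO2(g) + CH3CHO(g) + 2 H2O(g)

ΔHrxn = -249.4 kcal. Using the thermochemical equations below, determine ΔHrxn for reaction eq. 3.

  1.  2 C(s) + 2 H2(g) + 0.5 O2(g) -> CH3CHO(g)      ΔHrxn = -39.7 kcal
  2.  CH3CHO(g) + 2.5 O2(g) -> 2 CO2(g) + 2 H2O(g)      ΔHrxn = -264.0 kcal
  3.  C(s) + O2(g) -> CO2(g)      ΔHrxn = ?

ΔHrxn = -94.0 kcal

eq. 1 × 2 (×2 to match 4 H2(g) in the target): (2)·(-39.7) = -79.4 kcal
eq. 2 as written (H2O(g) already on the product side): -264.0 kcal
eq. 3 reversed: contributes −x
-249.4 = (-79.4) + (-264.0) − x
x = (-249.4 − (-343.4)) / (-1) = -94.0 kcal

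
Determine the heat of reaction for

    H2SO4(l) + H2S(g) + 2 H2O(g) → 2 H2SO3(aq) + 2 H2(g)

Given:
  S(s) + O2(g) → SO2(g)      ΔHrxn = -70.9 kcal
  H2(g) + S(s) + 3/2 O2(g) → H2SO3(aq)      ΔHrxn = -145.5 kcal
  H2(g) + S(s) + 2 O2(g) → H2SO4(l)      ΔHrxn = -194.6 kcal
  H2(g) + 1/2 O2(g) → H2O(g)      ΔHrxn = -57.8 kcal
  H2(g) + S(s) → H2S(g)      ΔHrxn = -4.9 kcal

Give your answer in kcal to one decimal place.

equation 1: not needed.
equation 2 × 2: (2)·(-145.5) = -291.0 kcal
equation 3 reversed: +194.6 kcal
equation 4 reversed and × 2: (-2)·(-57.8) = +115.6 kcal
equation 5 reversed: +4.9 kcal
ΔHrxn = (-291.0) + (+194.6) + (+115.6) + (+4.9) = 24.1 kcal

ΔHrxn = 24.1 kcal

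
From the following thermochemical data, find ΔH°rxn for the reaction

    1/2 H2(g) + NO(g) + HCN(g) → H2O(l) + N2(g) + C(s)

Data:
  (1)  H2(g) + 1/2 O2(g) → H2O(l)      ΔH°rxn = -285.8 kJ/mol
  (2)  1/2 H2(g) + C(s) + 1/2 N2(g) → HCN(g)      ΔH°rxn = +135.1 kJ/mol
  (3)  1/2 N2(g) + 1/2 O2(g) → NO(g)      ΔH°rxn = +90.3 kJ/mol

ΔH°rxn = -511.2 kJ/mol

(1) as written: -285.8 kJ/mol
(2) reversed: -135.1 kJ/mol
(3) reversed: -90.3 kJ/mol
ΔH°rxn = (1)·(-285.8) + (-1)·(+135.1) + (-1)·(+90.3) = -511.2 kJ/mol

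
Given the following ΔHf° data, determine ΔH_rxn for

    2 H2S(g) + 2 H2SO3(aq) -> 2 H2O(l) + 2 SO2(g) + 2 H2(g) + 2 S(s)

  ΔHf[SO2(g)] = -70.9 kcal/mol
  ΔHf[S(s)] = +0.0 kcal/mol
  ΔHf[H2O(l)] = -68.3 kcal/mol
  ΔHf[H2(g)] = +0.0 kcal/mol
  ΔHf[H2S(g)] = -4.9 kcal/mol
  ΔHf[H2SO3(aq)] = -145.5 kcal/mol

Products: 2·(-68.3) + 2·(-70.9) + 2·(+0.0) + 2·(+0.0) = -278.4
Reactants: 2·(-4.9) + 2·(-145.5) = -300.8
ΔH_rxn = (-278.4) − (-300.8) = 22.4 kcal/mol

ΔH_rxn = 22.4 kcal/mol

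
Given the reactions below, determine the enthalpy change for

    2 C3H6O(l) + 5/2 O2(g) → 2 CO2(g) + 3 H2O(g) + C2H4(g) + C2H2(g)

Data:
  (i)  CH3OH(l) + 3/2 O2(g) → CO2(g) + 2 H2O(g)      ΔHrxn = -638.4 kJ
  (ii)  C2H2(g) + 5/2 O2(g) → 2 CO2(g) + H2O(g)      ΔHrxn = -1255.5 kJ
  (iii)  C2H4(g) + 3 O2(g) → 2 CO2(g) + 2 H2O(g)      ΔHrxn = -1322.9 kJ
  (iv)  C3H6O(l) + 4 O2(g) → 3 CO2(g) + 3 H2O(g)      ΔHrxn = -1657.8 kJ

(i): not needed.
(ii) reversed: +1255.5 kJ
(iii) reversed: +1322.9 kJ
(iv) × 2: (2)·(-1657.8) = -3315.6 kJ
ΔHrxn = (+1255.5) + (+1322.9) + (-3315.6) = -737.2 kJ

ΔHrxn = -737.2 kJ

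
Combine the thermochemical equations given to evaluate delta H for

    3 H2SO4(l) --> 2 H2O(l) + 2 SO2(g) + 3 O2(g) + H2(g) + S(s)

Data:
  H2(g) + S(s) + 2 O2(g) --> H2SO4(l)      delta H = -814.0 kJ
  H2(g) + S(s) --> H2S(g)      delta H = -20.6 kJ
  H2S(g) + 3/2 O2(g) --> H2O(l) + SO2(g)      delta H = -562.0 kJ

equation 1 reversed and × 3 (reverse to put H2SO4(l) on the reactant side; scale by 3 for the 3 H2SO4(l)): (-3)·(-814.0) = +2442.0 kJ
equation 2 × 2: (2)·(-20.6) = -41.2 kJ
equation 3 × 2 (×2 to match 2 H2O(l) in the target): (2)·(-562.0) = -1124.0 kJ
Since enthalpy is a state function, delta H = (-3)·(-814.0) + (2)·(-20.6) + (2)·(-562.0) = 1276.8 kJ

delta H = 1276.8 kJ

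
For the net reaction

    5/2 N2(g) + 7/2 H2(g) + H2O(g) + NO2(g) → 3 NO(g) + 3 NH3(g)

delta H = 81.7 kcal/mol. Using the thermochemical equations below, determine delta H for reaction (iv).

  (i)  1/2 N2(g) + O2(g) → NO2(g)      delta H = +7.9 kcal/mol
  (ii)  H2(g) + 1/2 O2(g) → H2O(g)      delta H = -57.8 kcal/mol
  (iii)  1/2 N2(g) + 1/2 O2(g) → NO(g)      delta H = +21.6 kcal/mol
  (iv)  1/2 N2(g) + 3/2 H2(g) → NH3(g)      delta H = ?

(i) reversed (NO2(g) must end up as a reactant): -7.9 kcal/mol
(ii) reversed (H2O(g) must end up as a reactant): +57.8 kcal/mol
(iii) × 3 (scale by 3 for the 3 NO(g)): (3)·(+21.6) = +64.8 kcal/mol
(iv) × 3 (×3 to match 3 NH3(g) in the target): contributes 3·x
+81.7 = (-7.9) + (+57.8) + (+64.8) + 3·x
x = (+81.7 − (+114.7)) / (3) = -11.0 kcal/mol

delta H = -11.0 kcal/mol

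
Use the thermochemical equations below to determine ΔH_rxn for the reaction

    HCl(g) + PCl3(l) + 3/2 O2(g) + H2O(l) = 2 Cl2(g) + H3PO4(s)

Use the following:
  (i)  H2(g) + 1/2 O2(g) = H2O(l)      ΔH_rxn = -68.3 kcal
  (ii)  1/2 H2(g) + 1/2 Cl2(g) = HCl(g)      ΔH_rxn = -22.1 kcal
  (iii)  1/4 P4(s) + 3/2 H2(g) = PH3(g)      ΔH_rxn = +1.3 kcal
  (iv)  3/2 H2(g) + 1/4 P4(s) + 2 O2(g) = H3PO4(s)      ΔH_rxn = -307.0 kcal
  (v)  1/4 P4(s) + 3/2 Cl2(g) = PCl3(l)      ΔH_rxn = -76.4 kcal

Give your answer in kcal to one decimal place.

ΔH_rxn = -140.2 kcal

(i) reversed: +68.3 kcal
(ii) reversed: +22.1 kcal
(iii): not needed.
(iv) as written: -307.0 kcal
(v) reversed: +76.4 kcal
Summing the manipulated equations, ΔH_rxn = (-1)·(-68.3) + (-1)·(-22.1) + (1)·(-307.0) + (-1)·(-76.4) = -140.2 kcal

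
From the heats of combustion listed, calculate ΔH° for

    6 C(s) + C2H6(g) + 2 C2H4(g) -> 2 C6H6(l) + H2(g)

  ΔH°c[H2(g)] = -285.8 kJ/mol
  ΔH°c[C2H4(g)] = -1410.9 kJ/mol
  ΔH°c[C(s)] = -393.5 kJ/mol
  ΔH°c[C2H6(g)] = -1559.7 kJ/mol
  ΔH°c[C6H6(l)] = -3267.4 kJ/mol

ΔH° = 78.1 kJ/mol

With combustion enthalpies, reactants minus products:
= [6·(-393.5) + 1·(-1559.7) + 2·(-1410.9)] − [2·(-3267.4) + 1·(-285.8)]
= 78.1 kJ/mol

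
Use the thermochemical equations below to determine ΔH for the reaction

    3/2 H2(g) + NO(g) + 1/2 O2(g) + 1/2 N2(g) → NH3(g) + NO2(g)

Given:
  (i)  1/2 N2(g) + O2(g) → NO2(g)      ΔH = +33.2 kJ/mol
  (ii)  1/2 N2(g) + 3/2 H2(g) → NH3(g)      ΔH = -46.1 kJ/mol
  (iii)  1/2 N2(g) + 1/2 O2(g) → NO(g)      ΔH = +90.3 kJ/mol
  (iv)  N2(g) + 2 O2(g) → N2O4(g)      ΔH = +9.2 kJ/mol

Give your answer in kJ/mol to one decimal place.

(i) as written (NO2(g) already on the product side): +33.2 kJ/mol
(ii) as written (NH3(g) already on the product side): -46.1 kJ/mol
(iii) reversed (NO(g) must end up as a reactant): -90.3 kJ/mol
(iv): not needed (N2O4(g) appears nowhere else).
Combining the equations, ΔH = (+33.2) + (-46.1) + (-90.3) = -103.2 kJ/mol

ΔH = -103.2 kJ/mol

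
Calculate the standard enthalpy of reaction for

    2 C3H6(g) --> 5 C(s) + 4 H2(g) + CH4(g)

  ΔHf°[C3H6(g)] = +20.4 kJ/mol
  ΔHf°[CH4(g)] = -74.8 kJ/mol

ΔHrxn = -115.6 kJ/mol

Products: 5·(+0.0) + 4·(+0.0) + 1·(-74.8) = -74.8
Reactants: 2·(+20.4) = +40.8
ΔHrxn = (-74.8) − (+40.8) = -115.6 kJ/mol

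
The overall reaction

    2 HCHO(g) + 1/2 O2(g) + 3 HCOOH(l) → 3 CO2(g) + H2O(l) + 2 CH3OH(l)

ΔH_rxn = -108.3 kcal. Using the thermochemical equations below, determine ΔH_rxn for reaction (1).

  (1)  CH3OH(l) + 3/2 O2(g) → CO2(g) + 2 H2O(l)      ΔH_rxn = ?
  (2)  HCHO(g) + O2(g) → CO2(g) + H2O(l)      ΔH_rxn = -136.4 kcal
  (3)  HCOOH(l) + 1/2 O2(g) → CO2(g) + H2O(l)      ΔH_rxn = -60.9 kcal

(1) reversed and × 2: contributes −2·x
(2) × 2: (2)·(-136.4) = -272.8 kcal
(3) × 3: (3)·(-60.9) = -182.7 kcal
-108.3 = (-272.8) + (-182.7) − 2·x
x = (-108.3 − (-455.5)) / (-2) = -173.6 kcal

ΔH_rxn = -173.6 kcal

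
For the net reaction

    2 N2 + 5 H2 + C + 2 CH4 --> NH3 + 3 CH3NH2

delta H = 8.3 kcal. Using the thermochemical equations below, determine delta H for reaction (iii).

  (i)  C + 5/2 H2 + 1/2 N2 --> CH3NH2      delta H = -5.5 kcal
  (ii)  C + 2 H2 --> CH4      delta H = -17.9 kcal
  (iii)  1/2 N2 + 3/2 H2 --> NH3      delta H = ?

(i) × 3 (scale by 3 for the 3 CH3NH2): (3)·(-5.5) = -16.5 kcal
(ii) reversed and × 2 (CH4 must end up as a reactant; scale by 2 for the 2 CH4): (-2)·(-17.9) = +35.8 kcal
(iii) as written (NH3 already on the product side): contributes x
+8.3 = (-16.5) + (+35.8) + x
x = (+8.3 − (+19.3)) / (1) = -11.0 kcal

delta H = -11.0 kcal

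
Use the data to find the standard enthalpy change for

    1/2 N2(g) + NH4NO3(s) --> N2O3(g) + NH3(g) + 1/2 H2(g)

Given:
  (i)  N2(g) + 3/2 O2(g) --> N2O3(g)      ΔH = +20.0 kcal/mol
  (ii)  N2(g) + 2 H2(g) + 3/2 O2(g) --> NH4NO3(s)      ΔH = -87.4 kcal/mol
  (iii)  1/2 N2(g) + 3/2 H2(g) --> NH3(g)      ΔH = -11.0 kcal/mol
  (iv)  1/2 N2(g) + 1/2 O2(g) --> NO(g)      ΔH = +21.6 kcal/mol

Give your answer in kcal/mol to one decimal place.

(i) as written (N2O3(g) already on the product side): +20.0 kcal/mol
(ii) reversed (reverse to put NH4NO3(s) on the reactant side): +87.4 kcal/mol
(iii) as written (NH3(g) already on the product side): -11.0 kcal/mol
(iv): not needed (NO(g) appears nowhere else).
ΔH = (+20.0) + (+87.4) + (-11.0) = 96.4 kcal/mol

ΔH = 96.4 kcal/mol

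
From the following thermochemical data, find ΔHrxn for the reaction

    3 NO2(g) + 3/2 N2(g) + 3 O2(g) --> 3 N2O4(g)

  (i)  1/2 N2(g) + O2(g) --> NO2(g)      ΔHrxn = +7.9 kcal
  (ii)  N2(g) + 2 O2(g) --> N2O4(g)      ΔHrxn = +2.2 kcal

(i) reversed and × 3 (NO2(g) must end up as a reactant; ×3 to match 3 NO2(g) in the target): (-3)·(+7.9) = -23.7 kcal
(ii) × 3 (scale by 3 for the 3 N2O4(g)): (3)·(+2.2) = +6.6 kcal
By Hess's law, ΔHrxn = (-3)·(+7.9) + (3)·(+2.2) = -17.1 kcal

ΔHrxn = -17.1 kcal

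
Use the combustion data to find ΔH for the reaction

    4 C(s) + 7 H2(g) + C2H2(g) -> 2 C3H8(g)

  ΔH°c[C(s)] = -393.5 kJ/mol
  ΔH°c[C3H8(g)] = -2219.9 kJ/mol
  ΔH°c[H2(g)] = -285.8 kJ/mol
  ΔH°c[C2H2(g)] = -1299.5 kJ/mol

ΔH = -434.3 kJ/mol

With combustion enthalpies, reactants minus products:
= [4·(-393.5) + 7·(-285.8) + 1·(-1299.5)] − [2·(-2219.9)]
= -434.3 kJ/mol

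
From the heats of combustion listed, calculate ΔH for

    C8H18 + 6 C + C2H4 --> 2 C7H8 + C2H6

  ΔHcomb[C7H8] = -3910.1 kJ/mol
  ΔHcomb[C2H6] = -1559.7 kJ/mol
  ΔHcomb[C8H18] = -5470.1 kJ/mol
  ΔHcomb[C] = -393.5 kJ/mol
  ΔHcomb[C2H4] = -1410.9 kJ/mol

ΔH = 137.9 kJ/mol

Using ΔH = Σ nΔHc°(reactants) − Σ nΔHc°(products):
= [1·(-5470.1) + 6·(-393.5) + 1·(-1410.9)] − [2·(-3910.1) + 1·(-1559.7)]
= 137.9 kJ/mol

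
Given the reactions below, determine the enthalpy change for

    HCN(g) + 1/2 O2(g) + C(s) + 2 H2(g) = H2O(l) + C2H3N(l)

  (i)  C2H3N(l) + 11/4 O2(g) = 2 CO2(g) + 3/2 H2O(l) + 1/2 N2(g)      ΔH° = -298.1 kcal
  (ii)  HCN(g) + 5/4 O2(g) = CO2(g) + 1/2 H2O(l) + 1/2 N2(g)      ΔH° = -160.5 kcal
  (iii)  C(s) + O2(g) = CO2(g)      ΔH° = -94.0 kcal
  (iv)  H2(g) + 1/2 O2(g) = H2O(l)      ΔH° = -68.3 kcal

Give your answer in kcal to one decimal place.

ΔH° = -93.0 kcal

(i) reversed (C2H3N(l) must end up as a product): +298.1 kcal
(ii) as written (HCN(g) already on the reactant side): -160.5 kcal
(iii) as written (C(s) already on the reactant side): -94.0 kcal
(iv) × 2 (×2 to match 2 H2(g) in the target): (2)·(-68.3) = -136.6 kcal
Combining the equations, ΔH° = (-1)·(-298.1) + (1)·(-160.5) + (1)·(-94.0) + (2)·(-68.3) = -93.0 kcal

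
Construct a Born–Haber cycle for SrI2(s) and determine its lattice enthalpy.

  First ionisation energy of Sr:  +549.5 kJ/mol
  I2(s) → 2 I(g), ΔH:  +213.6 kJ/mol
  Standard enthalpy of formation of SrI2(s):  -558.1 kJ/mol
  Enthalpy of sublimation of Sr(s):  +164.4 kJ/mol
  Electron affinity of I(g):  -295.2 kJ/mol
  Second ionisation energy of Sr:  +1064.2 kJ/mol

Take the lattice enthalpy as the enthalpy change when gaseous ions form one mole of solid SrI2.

U = -1959.4 kJ/mol

ΔHf° = 1·ΔHsub + 1·(ΣIE) + 1·D(I2) + 2·EA + U
-558.1 = 1·(+164.4) + 1·(+1613.7) + 1·(+213.6) + 2·(-295.2) + U
U = -558.1 − (+1401.3) = -1959.4 kJ/mol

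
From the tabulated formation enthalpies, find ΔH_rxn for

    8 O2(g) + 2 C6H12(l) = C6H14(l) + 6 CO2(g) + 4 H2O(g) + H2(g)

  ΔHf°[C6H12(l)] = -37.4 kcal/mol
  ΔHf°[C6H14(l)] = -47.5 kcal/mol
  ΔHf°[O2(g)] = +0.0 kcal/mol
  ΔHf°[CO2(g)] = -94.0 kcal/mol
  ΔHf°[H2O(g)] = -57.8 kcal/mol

ΔH_rxn = -767.9 kcal/mol

Products: 1·(-47.5) + 6·(-94.0) + 4·(-57.8) + 1·(+0.0) = -842.7
Reactants: 8·(+0.0) + 2·(-37.4) = -74.8
ΔH_rxn = (-842.7) − (-74.8) = -767.9 kcal/mol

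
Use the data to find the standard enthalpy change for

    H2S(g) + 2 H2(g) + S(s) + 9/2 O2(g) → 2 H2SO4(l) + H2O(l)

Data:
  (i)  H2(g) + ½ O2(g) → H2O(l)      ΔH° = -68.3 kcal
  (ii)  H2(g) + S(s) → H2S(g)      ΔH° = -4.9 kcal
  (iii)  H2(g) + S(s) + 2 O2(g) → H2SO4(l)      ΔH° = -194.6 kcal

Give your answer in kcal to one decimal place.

ΔH° = -452.6 kcal

(i) as written: -68.3 kcal
(ii) reversed: +4.9 kcal
(iii) × 2: (2)·(-194.6) = -389.2 kcal
By Hess's law, ΔH° = (1)·(-68.3) + (-1)·(-4.9) + (2)·(-194.6) = -452.6 kcal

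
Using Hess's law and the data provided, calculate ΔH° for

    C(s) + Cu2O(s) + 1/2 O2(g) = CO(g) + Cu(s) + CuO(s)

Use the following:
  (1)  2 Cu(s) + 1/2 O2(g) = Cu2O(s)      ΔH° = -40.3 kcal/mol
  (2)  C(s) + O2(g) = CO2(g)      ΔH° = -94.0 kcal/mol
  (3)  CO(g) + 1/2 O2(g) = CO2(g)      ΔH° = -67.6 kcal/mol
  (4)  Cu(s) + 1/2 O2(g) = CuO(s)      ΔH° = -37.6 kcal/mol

ΔH° = -23.7 kcal/mol

(1) reversed: +40.3 kcal/mol
(2) as written: -94.0 kcal/mol
(3) reversed: +67.6 kcal/mol
(4) as written: -37.6 kcal/mol
By Hess's law, ΔH° = (-1)·(-40.3) + (1)·(-94.0) + (-1)·(-67.6) + (1)·(-37.6) = -23.7 kcal/mol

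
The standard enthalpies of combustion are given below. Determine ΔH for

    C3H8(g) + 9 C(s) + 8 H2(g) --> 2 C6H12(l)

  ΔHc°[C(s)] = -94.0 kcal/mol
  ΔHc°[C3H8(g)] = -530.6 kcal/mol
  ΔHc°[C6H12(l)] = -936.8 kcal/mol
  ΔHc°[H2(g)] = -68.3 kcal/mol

ΔH = -49.4 kcal/mol

Using ΔH = Σ nΔHc°(reactants) − Σ nΔHc°(products):
= [1·(-530.6) + 9·(-94.0) + 8·(-68.3)] − [2·(-936.8)]
= -49.4 kcal/mol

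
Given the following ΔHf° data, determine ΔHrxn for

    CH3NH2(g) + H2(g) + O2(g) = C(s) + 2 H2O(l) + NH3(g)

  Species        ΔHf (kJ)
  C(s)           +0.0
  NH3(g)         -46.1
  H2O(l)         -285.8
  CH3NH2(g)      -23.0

Products: 1·(+0.0) + 2·(-285.8) + 1·(-46.1) = -617.7
Reactants: 1·(-23.0) + 1·(+0.0) + 1·(+0.0) = -23.0
ΔHrxn = (-617.7) − (-23.0) = -594.7 kJ

ΔHrxn = -594.7 kJ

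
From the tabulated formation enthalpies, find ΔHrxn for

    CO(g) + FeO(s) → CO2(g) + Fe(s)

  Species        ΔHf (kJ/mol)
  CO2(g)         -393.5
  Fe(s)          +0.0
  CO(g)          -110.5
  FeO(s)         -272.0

ΔH°rxn = Σ nΔHf°(products) − Σ nΔHf°(reactants).
Products: 1·(-393.5) + 1·(+0.0) = -393.5
Reactants: 1·(-110.5) + 1·(-272.0) = -382.5
ΔHrxn = (-393.5) − (-382.5) = -11.0 kJ/mol

ΔHrxn = -11.0 kJ/mol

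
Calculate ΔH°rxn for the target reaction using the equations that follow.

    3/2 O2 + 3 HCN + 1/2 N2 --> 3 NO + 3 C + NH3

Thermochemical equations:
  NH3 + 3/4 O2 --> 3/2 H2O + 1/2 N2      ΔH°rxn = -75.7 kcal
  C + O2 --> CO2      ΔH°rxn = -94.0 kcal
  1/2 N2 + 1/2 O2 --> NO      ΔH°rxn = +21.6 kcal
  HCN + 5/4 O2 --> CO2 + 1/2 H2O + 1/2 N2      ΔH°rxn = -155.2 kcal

equation 1 reversed: +75.7 kcal
equation 2 reversed and × 3: (-3)·(-94.0) = +282.0 kcal
equation 3 × 3: (3)·(+21.6) = +64.8 kcal
equation 4 × 3: (3)·(-155.2) = -465.6 kcal
ΔH°rxn = (-1)·(-75.7) + (-3)·(-94.0) + (3)·(+21.6) + (3)·(-155.2) = -43.1 kcal

ΔH°rxn = -43.1 kcal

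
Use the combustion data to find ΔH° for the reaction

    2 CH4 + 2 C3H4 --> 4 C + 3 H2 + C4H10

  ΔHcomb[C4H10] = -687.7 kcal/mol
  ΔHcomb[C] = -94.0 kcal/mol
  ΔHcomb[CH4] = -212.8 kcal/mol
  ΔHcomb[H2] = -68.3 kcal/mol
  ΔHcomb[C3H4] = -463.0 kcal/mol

ΔH° = -83.0 kcal/mol

With combustion enthalpies, reactants minus products:
= [2·(-212.8) + 2·(-463.0)] − [4·(-94.0) + 3·(-68.3) + 1·(-687.7)]
= -83.0 kcal/mol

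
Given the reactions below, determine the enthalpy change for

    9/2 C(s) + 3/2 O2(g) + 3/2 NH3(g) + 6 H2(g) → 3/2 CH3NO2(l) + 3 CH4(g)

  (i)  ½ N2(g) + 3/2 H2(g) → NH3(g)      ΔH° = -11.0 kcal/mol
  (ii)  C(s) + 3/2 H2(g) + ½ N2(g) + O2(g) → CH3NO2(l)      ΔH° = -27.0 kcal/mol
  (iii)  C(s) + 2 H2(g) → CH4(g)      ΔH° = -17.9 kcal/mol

(i) reversed and × 3/2: (-3/2)·(-11.0) = +16.5 kcal/mol
(ii) × 3/2: (3/2)·(-27.0) = -40.5 kcal/mol
(iii) × 3: (3)·(-17.9) = -53.7 kcal/mol
ΔH° = (+16.5) + (-40.5) + (-53.7) = -77.7 kcal/mol

ΔH° = -77.7 kcal/mol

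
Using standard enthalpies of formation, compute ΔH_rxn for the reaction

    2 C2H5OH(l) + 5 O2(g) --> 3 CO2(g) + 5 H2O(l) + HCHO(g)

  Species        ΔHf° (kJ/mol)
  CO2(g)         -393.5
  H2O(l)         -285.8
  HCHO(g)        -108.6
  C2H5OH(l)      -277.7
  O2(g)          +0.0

ΔH_rxn = -2162.7 kJ/mol

ΔH°rxn = Σ nΔHf°(products) − Σ nΔHf°(reactants).
Products: 3·(-393.5) + 5·(-285.8) + 1·(-108.6) = -2718.1
Reactants: 2·(-277.7) + 5·(+0.0) = -555.4
ΔH_rxn = (-2718.1) − (-555.4) = -2162.7 kJ/mol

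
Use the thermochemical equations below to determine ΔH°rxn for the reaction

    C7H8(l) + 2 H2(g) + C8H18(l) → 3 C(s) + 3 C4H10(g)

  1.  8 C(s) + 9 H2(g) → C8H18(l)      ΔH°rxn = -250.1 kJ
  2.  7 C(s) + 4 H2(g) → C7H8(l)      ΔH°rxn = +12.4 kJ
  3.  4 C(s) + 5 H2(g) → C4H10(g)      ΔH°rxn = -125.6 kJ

eq. 1 reversed (C8H18(l) must end up as a reactant): +250.1 kJ
eq. 2 reversed (C7H8(l) must end up as a reactant): -12.4 kJ
eq. 3 × 3 (scale by 3 for the 3 C4H10(g)): (3)·(-125.6) = -376.8 kJ
ΔH°rxn = (-1)·(-250.1) + (-1)·(+12.4) + (3)·(-125.6) = -139.1 kJ

ΔH°rxn = -139.1 kJ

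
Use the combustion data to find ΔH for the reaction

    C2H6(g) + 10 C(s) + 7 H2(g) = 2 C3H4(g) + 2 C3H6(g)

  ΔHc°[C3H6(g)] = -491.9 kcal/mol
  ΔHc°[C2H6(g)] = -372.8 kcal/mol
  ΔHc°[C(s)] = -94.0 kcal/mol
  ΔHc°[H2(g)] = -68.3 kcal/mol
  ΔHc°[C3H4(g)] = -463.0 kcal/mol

ΔH = 118.9 kcal/mol

Using ΔH = Σ nΔHc°(reactants) − Σ nΔHc°(products):
= [1·(-372.8) + 10·(-94.0) + 7·(-68.3)] − [2·(-463.0) + 2·(-491.9)]
= 118.9 kcal/mol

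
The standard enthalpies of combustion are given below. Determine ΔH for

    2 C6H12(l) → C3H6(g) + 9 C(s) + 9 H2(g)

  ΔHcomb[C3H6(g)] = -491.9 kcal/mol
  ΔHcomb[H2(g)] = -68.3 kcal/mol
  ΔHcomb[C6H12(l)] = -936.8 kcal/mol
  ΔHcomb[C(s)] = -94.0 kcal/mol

ΔH = 79.0 kcal/mol

Using ΔH = Σ nΔHc°(reactants) − Σ nΔHc°(products):
= [2·(-936.8)] − [1·(-491.9) + 9·(-94.0) + 9·(-68.3)]
= 79.0 kcal/mol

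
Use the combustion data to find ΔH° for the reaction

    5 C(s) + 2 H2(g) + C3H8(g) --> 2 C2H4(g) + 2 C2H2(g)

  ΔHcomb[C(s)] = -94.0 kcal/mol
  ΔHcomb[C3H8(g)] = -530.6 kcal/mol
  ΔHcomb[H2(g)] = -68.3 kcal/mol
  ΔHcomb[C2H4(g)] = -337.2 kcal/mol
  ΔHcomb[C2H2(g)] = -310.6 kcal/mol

ΔH° = 158.4 kcal/mol

With combustion enthalpies, reactants minus products:
= [5·(-94.0) + 2·(-68.3) + 1·(-530.6)] − [2·(-337.2) + 2·(-310.6)]
= 158.4 kcal/mol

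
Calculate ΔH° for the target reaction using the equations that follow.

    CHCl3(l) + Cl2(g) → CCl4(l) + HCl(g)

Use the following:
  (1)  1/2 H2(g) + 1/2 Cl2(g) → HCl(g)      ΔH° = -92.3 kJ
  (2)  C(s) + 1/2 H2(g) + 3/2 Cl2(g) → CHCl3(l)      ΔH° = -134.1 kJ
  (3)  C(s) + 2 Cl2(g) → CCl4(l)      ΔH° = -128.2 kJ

(1) as written: -92.3 kJ
(2) reversed: +134.1 kJ
(3) as written: -128.2 kJ
ΔH° = (-92.3) + (+134.1) + (-128.2) = -86.4 kJ

ΔH° = -86.4 kJ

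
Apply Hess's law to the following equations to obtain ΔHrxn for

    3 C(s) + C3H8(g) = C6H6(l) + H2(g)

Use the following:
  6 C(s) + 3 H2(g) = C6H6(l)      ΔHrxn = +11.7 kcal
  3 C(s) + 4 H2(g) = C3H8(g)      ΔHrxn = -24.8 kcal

equation 1 as written: +11.7 kcal
equation 2 reversed: +24.8 kcal
ΔHrxn = (+11.7) + (+24.8) = 36.5 kcal

ΔHrxn = 36.5 kcal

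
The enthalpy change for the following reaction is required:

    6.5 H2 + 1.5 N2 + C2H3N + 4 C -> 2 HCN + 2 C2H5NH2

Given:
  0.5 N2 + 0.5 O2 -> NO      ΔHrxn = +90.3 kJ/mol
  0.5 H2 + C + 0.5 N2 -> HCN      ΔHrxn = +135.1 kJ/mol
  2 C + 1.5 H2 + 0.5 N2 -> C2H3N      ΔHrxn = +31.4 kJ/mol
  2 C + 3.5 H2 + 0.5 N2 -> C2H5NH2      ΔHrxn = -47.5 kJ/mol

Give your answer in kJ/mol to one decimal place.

ΔHrxn = 143.8 kJ/mol

equation 1: not needed (O2 appears nowhere else).
equation 2 × 2 (×2 to match 2 HCN in the target): (2)·(+135.1) = +270.2 kJ/mol
equation 3 reversed (C2H3N must end up as a reactant): -31.4 kJ/mol
equation 4 × 2 (scale by 2 for the 2 C2H5NH2): (2)·(-47.5) = -95.0 kJ/mol
Summing the manipulated equations, ΔHrxn = (2)·(+135.1) + (-1)·(+31.4) + (2)·(-47.5) = 143.8 kJ/mol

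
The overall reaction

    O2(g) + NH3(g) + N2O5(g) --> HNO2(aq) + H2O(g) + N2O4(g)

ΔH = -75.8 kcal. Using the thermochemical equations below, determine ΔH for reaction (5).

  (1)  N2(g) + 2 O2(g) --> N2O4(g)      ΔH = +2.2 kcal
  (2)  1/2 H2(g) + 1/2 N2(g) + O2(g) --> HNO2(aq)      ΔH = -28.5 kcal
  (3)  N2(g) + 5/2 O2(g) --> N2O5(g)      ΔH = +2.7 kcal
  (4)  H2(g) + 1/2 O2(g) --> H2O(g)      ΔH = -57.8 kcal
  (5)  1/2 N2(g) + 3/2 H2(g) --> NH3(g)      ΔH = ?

(1) as written: +2.2 kcal
(2) as written: -28.5 kcal
(3) reversed: -2.7 kcal
(4) as written: -57.8 kcal
(5) reversed: contributes −x
-75.8 = (+2.2) + (-28.5) + (-2.7) + (-57.8) − x
x = (-75.8 − (-86.8)) / (-1) = -11.0 kcal

ΔH = -11.0 kcal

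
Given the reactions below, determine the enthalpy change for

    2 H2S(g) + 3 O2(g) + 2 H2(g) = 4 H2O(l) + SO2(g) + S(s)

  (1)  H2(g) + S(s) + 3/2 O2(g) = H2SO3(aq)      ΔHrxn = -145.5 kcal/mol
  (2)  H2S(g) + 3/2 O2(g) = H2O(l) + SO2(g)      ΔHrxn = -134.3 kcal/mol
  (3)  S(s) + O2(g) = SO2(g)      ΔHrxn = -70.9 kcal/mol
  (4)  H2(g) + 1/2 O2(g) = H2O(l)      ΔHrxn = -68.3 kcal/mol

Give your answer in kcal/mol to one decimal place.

ΔHrxn = -334.3 kcal/mol

(1): not needed.
(2) × 2: (2)·(-134.3) = -268.6 kcal/mol
(3) reversed: +70.9 kcal/mol
(4) × 2: (2)·(-68.3) = -136.6 kcal/mol
By Hess's law, ΔHrxn = (2)·(-134.3) + (-1)·(-70.9) + (2)·(-68.3) = -334.3 kcal/mol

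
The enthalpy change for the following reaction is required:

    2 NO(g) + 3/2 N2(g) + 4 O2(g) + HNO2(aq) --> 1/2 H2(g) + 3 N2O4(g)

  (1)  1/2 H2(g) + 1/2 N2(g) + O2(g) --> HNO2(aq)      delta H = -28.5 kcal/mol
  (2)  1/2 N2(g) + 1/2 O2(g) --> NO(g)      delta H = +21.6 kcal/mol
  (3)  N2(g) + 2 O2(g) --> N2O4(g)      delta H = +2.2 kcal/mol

(1) reversed (HNO2(aq) must end up as a reactant): +28.5 kcal/mol
(2) reversed and × 2 (reverse to put NO(g) on the reactant side; ×2 to match 2 NO(g) in the target): (-2)·(+21.6) = -43.2 kcal/mol
(3) × 3 (×3 to match 3 N2O4(g) in the target): (3)·(+2.2) = +6.6 kcal/mol
Combining the equations, delta H = (-1)·(-28.5) + (-2)·(+21.6) + (3)·(+2.2) = -8.1 kcal/mol

delta H = -8.1 kcal/mol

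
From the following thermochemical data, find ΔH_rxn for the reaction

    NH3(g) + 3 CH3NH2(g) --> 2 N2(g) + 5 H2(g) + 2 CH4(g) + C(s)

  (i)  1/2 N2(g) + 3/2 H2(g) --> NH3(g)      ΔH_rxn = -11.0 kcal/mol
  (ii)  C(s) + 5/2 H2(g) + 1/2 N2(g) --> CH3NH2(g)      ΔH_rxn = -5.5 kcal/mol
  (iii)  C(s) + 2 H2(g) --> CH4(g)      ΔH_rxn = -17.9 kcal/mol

ΔH_rxn = -8.3 kcal/mol

(i) reversed (NH3(g) must end up as a reactant): +11.0 kcal/mol
(ii) reversed and × 3 (reverse to put CH3NH2(g) on the reactant side; scale by 3 for the 3 CH3NH2(g)): (-3)·(-5.5) = +16.5 kcal/mol
(iii) × 2 (scale by 2 for the 2 CH4(g)): (2)·(-17.9) = -35.8 kcal/mol
Summing the manipulated equations, ΔH_rxn = (+11.0) + (+16.5) + (-35.8) = -8.3 kcal/mol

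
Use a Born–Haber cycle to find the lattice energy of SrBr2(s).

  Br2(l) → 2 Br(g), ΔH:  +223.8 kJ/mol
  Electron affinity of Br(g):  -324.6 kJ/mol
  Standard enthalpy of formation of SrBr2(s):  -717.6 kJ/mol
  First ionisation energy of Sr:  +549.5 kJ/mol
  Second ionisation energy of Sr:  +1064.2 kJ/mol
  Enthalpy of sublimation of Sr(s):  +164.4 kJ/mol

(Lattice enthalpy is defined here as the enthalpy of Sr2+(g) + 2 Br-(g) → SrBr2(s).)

ΔHf° = 1·ΔHsub + 1·(ΣIE) + 1·D(Br2) + 2·EA + U
-717.6 = 1·(+164.4) + 1·(+1613.7) + 1·(+223.8) + 2·(-324.6) + U
U = -717.6 − (+1352.7) = -2070.3 kJ/mol

U = -2070.3 kJ/mol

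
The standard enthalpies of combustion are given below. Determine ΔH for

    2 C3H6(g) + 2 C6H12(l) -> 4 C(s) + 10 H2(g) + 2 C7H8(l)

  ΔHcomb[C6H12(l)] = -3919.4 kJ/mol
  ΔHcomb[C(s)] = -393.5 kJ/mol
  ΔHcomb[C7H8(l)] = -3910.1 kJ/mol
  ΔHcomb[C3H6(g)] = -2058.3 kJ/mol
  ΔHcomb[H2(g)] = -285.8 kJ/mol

ΔH = 296.8 kJ/mol

With combustion enthalpies, reactants minus products:
= [2·(-2058.3) + 2·(-3919.4)] − [4·(-393.5) + 10·(-285.8) + 2·(-3910.1)]
= 296.8 kJ/mol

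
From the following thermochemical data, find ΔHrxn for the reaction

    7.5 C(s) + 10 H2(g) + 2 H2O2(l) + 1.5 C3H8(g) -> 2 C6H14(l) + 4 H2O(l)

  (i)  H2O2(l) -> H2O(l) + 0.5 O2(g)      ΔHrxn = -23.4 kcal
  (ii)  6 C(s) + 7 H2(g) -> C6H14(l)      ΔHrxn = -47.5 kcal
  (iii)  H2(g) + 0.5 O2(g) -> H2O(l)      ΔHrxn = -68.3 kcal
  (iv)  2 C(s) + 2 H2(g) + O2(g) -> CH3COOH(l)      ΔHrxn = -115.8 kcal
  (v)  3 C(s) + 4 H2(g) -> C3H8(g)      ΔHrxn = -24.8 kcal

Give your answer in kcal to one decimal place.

ΔHrxn = -241.2 kcal

(i) × 2: (2)·(-23.4) = -46.8 kcal
(ii) × 2: (2)·(-47.5) = -95.0 kcal
(iii) × 2: (2)·(-68.3) = -136.6 kcal
(iv): not needed.
(v) reversed and × 3/2: (-3/2)·(-24.8) = +37.2 kcal
Combining the equations, ΔHrxn = (-46.8) + (-95.0) + (-136.6) + (+37.2) = -241.2 kcal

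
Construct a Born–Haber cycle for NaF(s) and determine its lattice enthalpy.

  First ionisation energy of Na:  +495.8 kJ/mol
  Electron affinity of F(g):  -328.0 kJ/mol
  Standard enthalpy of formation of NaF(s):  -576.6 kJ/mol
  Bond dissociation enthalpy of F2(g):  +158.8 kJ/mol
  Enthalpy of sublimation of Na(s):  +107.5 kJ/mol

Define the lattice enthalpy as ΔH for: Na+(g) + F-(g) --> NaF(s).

ΔHf° = 1·ΔHsub + 1·(ΣIE) + 1/2·D(F2) + 1·EA + U
-576.6 = 1·(+107.5) + 1·(+495.8) + 1/2·(+158.8) + 1·(-328.0) + U
U = -576.6 − (+354.7) = -931.3 kJ/mol

U = -931.3 kJ/mol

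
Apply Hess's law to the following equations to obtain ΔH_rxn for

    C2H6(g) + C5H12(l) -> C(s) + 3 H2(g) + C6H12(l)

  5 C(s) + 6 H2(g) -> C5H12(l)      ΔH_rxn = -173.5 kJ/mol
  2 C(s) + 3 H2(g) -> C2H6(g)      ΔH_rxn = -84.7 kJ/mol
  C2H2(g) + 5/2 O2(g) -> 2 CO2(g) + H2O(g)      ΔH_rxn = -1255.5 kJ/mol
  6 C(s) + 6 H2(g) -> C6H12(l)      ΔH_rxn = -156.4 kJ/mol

ΔH_rxn = 101.8 kJ/mol

equation 1 reversed: +173.5 kJ/mol
equation 2 reversed: +84.7 kJ/mol
equation 3: not needed.
equation 4 as written: -156.4 kJ/mol
ΔH_rxn = (-1)·(-173.5) + (-1)·(-84.7) + (1)·(-156.4) = 101.8 kJ/mol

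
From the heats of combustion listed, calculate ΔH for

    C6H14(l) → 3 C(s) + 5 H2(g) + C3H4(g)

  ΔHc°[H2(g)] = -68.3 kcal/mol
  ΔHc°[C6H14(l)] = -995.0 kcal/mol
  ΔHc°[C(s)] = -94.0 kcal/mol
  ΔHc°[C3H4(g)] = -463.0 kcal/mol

With combustion enthalpies, reactants minus products:
= [1·(-995.0)] − [3·(-94.0) + 5·(-68.3) + 1·(-463.0)]
= 91.5 kcal/mol

ΔH = 91.5 kcal/mol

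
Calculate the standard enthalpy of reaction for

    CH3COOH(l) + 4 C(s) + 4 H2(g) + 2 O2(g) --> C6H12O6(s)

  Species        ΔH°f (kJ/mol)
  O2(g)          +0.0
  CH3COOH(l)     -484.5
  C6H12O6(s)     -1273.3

ΔH_rxn = -788.8 kJ/mol

Products: 1·(-1273.3) = -1273.3
Reactants: 1·(-484.5) + 4·(+0.0) + 4·(+0.0) + 2·(+0.0) = -484.5
ΔH_rxn = (-1273.3) − (-484.5) = -788.8 kJ/mol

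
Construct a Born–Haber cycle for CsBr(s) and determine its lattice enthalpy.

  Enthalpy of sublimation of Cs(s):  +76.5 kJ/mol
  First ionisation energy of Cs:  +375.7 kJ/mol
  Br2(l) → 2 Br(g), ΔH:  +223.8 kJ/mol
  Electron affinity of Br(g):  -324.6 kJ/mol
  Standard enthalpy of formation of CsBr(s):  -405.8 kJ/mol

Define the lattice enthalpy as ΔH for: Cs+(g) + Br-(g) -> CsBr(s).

ΔHf° = 1·ΔHsub + 1·(ΣIE) + 1/2·D(Br2) + 1·EA + U
-405.8 = 1·(+76.5) + 1·(+375.7) + 1/2·(+223.8) + 1·(-324.6) + U
U = -405.8 − (+239.5) = -645.3 kJ/mol

U = -645.3 kJ/mol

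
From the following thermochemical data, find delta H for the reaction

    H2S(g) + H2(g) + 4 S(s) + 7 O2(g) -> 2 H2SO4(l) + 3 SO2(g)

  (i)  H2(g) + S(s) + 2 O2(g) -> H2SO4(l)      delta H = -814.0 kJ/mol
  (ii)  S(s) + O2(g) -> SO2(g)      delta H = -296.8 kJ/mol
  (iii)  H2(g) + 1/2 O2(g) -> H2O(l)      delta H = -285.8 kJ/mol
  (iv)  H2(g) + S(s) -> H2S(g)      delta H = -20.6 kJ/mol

delta H = -2497.8 kJ/mol

(i) × 2 (scale by 2 for the 2 H2SO4(l)): (2)·(-814.0) = -1628.0 kJ/mol
(ii) × 3 (scale by 3 for the 3 SO2(g)): (3)·(-296.8) = -890.4 kJ/mol
(iii): not needed (H2O(l) appears nowhere else).
(iv) reversed (reverse to put H2S(g) on the reactant side): +20.6 kJ/mol
By Hess's law, delta H = (-1628.0) + (-890.4) + (+20.6) = -2497.8 kJ/mol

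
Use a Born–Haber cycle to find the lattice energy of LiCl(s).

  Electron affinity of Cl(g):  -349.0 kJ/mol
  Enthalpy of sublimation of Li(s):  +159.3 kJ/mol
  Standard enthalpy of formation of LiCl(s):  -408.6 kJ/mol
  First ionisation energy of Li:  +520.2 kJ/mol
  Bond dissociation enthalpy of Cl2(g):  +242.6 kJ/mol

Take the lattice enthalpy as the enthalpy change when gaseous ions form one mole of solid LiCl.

U = -860.4 kJ/mol

ΔHf° = 1·ΔHsub + 1·(ΣIE) + 1/2·D(Cl2) + 1·EA + U
-408.6 = 1·(+159.3) + 1·(+520.2) + 1/2·(+242.6) + 1·(-349.0) + U
U = -408.6 − (+451.8) = -860.4 kJ/mol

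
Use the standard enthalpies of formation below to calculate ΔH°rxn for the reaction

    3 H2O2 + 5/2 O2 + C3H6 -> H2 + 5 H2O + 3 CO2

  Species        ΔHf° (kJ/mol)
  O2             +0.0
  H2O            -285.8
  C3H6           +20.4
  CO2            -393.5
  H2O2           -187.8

Products: 1·(+0.0) + 5·(-285.8) + 3·(-393.5) = -2609.5
Reactants: 3·(-187.8) + 5/2·(+0.0) + 1·(+20.4) = -543.0
ΔH°rxn = (-2609.5) − (-543.0) = -2066.5 kJ/mol

ΔH°rxn = -2066.5 kJ/mol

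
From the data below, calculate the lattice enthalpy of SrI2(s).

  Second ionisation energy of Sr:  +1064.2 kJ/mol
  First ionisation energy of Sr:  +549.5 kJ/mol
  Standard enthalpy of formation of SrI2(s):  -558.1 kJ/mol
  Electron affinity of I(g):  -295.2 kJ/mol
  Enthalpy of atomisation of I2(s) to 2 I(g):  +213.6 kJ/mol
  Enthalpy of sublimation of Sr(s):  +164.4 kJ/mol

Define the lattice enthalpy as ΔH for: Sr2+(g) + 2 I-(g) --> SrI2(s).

ΔHf° = 1·ΔHsub + 1·(ΣIE) + 1·D(I2) + 2·EA + U
-558.1 = 1·(+164.4) + 1·(+1613.7) + 1·(+213.6) + 2·(-295.2) + U
U = -558.1 − (+1401.3) = -1959.4 kJ/mol

U = -1959.4 kJ/mol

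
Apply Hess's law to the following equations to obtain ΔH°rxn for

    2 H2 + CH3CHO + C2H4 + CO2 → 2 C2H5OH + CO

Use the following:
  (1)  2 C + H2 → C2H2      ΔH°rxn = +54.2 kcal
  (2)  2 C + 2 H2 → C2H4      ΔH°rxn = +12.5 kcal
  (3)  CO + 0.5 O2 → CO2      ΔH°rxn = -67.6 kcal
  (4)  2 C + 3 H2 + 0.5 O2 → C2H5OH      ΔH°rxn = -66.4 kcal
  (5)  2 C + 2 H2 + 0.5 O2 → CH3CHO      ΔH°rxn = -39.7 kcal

(1): not needed.
(2) reversed: -12.5 kcal
(3) reversed: +67.6 kcal
(4) × 2: (2)·(-66.4) = -132.8 kcal
(5) reversed: +39.7 kcal
Since enthalpy is a state function, ΔH°rxn = (-1)·(+12.5) + (-1)·(-67.6) + (2)·(-66.4) + (-1)·(-39.7) = -38.0 kcal

ΔH°rxn = -38.0 kcal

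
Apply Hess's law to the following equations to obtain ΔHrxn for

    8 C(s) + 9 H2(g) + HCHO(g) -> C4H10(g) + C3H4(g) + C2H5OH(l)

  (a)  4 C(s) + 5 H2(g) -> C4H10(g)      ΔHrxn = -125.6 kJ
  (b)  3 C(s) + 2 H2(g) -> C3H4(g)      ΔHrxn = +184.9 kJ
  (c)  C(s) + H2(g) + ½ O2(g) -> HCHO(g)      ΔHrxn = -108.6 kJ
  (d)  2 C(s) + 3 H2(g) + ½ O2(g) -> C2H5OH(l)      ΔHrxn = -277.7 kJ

(a) as written (C4H10(g) already on the product side): -125.6 kJ
(b) as written (C3H4(g) already on the product side): +184.9 kJ
(c) reversed (reverse to put HCHO(g) on the reactant side): +108.6 kJ
(d) as written (C2H5OH(l) already on the product side): -277.7 kJ
ΔHrxn = (-125.6) + (+184.9) + (+108.6) + (-277.7) = -109.8 kJ

ΔHrxn = -109.8 kJ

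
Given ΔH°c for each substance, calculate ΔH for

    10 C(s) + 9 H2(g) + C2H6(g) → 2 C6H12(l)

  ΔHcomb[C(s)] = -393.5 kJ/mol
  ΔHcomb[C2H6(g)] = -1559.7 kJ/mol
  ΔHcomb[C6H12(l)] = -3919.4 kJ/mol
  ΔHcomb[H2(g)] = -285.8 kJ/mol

ΔH = -228.1 kJ/mol

With combustion enthalpies, reactants minus products:
= [10·(-393.5) + 9·(-285.8) + 1·(-1559.7)] − [2·(-3919.4)]
= -228.1 kJ/mol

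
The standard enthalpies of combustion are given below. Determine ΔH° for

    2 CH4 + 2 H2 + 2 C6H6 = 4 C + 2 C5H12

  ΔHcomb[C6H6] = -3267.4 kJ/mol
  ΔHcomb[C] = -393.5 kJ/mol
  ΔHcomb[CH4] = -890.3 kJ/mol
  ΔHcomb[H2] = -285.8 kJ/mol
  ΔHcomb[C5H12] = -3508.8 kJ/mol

ΔH° = -295.4 kJ/mol

Using ΔH = Σ nΔHc°(reactants) − Σ nΔHc°(products):
= [2·(-890.3) + 2·(-285.8) + 2·(-3267.4)] − [4·(-393.5) + 2·(-3508.8)]
= -295.4 kJ/mol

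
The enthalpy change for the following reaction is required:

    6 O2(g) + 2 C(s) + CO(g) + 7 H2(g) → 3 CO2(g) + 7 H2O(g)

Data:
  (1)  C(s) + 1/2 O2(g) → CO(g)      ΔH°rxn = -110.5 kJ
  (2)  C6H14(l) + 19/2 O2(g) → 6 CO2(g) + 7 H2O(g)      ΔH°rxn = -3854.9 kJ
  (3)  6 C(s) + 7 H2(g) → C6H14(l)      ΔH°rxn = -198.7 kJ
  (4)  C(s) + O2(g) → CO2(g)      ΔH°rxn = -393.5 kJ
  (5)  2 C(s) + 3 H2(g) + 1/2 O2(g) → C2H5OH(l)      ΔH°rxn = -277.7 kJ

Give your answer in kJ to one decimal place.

(1) reversed (reverse to put CO(g) on the reactant side): +110.5 kJ
(2) as written (H2O(g) already on the product side): -3854.9 kJ
(3) as written: -198.7 kJ
(4) reversed and × 3: (-3)·(-393.5) = +1180.5 kJ
(5): not needed (C2H5OH(l) appears nowhere else).
Since enthalpy is a state function, ΔH°rxn = (+110.5) + (-3854.9) + (-198.7) + (+1180.5) = -2762.6 kJ

ΔH°rxn = -2762.6 kJ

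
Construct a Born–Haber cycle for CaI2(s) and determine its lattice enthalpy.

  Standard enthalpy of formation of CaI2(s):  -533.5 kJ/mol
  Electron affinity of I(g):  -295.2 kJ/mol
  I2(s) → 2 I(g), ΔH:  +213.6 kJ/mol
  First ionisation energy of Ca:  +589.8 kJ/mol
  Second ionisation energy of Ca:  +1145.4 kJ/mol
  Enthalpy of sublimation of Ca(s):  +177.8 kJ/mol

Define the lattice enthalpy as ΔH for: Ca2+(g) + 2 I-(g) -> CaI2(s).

U = -2069.7 kJ/mol

ΔHf° = 1·ΔHsub + 1·(ΣIE) + 1·D(I2) + 2·EA + U
-533.5 = 1·(+177.8) + 1·(+1735.2) + 1·(+213.6) + 2·(-295.2) + U
U = -533.5 − (+1536.2) = -2069.7 kJ/mol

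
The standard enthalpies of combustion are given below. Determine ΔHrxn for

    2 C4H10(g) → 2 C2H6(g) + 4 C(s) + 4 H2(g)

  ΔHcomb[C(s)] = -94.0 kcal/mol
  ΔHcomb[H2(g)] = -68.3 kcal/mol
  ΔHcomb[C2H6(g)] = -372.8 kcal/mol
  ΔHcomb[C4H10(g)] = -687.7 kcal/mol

With combustion enthalpies, reactants minus products:
= [2·(-687.7)] − [2·(-372.8) + 4·(-94.0) + 4·(-68.3)]
= 19.4 kcal/mol

ΔHrxn = 19.4 kcal/mol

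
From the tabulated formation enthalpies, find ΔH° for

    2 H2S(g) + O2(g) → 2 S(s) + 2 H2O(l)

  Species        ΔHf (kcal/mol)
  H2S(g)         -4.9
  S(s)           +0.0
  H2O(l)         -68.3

Products: 2·(+0.0) + 2·(-68.3) = -136.6
Reactants: 2·(-4.9) + 1·(+0.0) = -9.8
ΔH° = (-136.6) − (-9.8) = -126.8 kcal/mol

ΔH° = -126.8 kcal/mol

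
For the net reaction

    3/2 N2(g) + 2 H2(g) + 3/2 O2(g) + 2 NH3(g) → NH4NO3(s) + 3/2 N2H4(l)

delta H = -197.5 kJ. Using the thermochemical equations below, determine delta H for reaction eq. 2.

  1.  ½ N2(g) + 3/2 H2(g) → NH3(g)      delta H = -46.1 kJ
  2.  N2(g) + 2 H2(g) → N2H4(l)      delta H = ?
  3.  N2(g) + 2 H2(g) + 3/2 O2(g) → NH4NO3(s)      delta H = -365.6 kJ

delta H = 50.6 kJ

eq. 1 reversed and × 2 (reverse to put NH3(g) on the reactant side; scale by 2 for the 2 NH3(g)): (-2)·(-46.1) = +92.2 kJ
eq. 2 × 3/2 (×3/2 to match 3/2 N2H4(l) in the target): contributes 3/2·x
eq. 3 as written (NH4NO3(s) already on the product side): -365.6 kJ
-197.5 = (+92.2) + (-365.6) + 3/2·x
x = (-197.5 − (-273.4)) / (3/2) = 50.6 kJ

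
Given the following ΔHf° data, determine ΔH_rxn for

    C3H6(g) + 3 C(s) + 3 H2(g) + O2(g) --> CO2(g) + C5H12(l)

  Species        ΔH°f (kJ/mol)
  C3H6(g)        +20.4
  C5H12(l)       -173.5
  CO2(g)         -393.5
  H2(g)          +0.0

Products: 1·(-393.5) + 1·(-173.5) = -567.0
Reactants: 1·(+20.4) + 3·(+0.0) + 3·(+0.0) + 1·(+0.0) = +20.4
ΔH_rxn = (-567.0) − (+20.4) = -587.4 kJ/mol

ΔH_rxn = -587.4 kJ/mol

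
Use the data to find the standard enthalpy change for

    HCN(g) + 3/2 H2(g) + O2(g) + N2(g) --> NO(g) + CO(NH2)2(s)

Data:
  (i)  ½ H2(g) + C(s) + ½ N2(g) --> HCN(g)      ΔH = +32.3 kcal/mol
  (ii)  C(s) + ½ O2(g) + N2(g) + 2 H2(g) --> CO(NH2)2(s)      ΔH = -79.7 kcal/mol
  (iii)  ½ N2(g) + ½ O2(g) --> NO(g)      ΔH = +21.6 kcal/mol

ΔH = -90.4 kcal/mol

(i) reversed: -32.3 kcal/mol
(ii) as written: -79.7 kcal/mol
(iii) as written: +21.6 kcal/mol
Combining the equations, ΔH = (-32.3) + (-79.7) + (+21.6) = -90.4 kcal/mol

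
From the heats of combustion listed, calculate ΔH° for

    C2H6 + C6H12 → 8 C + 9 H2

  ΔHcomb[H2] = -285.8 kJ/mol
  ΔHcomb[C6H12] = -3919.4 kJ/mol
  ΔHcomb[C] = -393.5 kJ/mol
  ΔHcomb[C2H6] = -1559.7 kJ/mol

ΔH° = 241.1 kJ/mol

With combustion enthalpies, reactants minus products:
= [1·(-1559.7) + 1·(-3919.4)] − [8·(-393.5) + 9·(-285.8)]
= 241.1 kJ/mol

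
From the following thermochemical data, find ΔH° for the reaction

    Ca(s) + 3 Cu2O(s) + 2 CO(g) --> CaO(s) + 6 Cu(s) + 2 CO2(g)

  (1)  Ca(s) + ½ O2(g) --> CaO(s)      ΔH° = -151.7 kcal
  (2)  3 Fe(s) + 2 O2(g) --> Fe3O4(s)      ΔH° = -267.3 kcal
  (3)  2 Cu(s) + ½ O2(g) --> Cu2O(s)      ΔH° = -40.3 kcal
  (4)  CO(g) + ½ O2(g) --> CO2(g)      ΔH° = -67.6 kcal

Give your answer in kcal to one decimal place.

(1) as written (CaO(s) already on the product side): -151.7 kcal
(2): not needed (Fe3O4(s) appears nowhere else).
(3) reversed and × 3 (reverse to put Cu2O(s) on the reactant side; scale by 3 for the 3 Cu2O(s)): (-3)·(-40.3) = +120.9 kcal
(4) × 2 (scale by 2 for the 2 CO(g)): (2)·(-67.6) = -135.2 kcal
Since enthalpy is a state function, ΔH° = (-151.7) + (+120.9) + (-135.2) = -166.0 kcal

ΔH° = -166.0 kcal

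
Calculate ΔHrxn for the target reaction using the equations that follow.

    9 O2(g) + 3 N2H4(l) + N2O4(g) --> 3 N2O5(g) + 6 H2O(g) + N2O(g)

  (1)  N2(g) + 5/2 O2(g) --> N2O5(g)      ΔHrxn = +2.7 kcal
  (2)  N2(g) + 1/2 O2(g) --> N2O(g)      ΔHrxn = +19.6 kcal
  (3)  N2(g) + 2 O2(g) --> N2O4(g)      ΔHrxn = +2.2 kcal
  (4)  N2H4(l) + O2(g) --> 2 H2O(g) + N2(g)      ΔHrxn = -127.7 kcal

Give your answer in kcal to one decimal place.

ΔHrxn = -357.6 kcal

(1) × 3: (3)·(+2.7) = +8.1 kcal
(2) as written: +19.6 kcal
(3) reversed: -2.2 kcal
(4) × 3: (3)·(-127.7) = -383.1 kcal
Since enthalpy is a state function, ΔHrxn = (+8.1) + (+19.6) + (-2.2) + (-383.1) = -357.6 kcal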